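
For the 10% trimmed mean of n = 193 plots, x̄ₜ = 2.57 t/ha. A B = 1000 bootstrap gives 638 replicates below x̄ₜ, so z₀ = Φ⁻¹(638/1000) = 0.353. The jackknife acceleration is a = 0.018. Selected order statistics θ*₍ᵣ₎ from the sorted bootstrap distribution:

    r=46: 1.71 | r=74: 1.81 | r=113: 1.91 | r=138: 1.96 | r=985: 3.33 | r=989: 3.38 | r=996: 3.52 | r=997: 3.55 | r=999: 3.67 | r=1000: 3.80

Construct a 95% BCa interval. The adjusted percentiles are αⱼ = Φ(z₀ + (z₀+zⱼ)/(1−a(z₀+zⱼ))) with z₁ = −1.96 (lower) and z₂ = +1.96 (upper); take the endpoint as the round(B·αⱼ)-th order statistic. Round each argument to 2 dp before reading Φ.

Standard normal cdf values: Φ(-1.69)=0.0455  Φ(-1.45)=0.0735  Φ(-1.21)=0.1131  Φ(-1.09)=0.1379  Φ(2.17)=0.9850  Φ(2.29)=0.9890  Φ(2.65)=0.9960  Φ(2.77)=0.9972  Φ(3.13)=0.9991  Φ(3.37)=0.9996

(1.91, 3.55)

Lower: z₀ + z₁ = 0.353 + (-1.960) = -1.607; 1 − a(z₀+z₁) = 1 − (0.018)(-1.607) = 1.0289; argument = 0.353 + (-1.607)/1.0289 = -1.2088 → -1.21.
α₁ = Φ(-1.21) = 0.1131; rank = round(1000 × 0.1131) = 113; θ*₍113₎ = 1.91.
Upper: z₀ + z₂ = 2.313; 1 − a(z₀+z₂) = 0.9584; argument = 2.7665 → 2.77; α₂ = 0.9972; rank = 997; θ*₍997₎ = 3.55.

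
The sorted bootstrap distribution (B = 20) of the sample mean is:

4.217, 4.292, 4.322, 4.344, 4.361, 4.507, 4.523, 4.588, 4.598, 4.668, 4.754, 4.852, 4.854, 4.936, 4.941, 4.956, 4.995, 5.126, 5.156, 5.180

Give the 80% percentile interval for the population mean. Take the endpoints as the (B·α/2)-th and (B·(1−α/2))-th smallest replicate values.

(4.292, 5.126)

α = 0.20; lower rank = 20 × 0.100 = 2; upper rank = 20 × 0.900 = 18.
The 2nd smallest replicate is 4.292; the 18th is 5.126.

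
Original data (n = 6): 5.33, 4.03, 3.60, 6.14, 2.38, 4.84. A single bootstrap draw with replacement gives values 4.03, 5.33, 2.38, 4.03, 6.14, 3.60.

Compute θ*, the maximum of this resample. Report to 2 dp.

Maximum = 6.14

θ* = 6.14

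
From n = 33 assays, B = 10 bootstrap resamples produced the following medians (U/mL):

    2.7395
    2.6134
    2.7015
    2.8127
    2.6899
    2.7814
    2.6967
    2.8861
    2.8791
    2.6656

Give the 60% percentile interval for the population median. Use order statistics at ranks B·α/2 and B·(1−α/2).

(2.6656, 2.8127)

Sorted replicates: 2.6134, 2.6656, 2.6899, 2.6967, 2.7015, 2.7395, 2.7814, 2.8127, 2.8791, 2.8861
α = 0.40; lower rank = 10 × 0.200 = 2; upper rank = 10 × 0.800 = 8.
The 2nd smallest replicate is 2.6656; the 8th is 2.8127.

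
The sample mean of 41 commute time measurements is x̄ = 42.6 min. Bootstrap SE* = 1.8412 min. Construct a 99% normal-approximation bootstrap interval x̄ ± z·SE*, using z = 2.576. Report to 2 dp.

Margin = 2.576 × 1.8412 = 4.743
Interval: 42.6 ± 4.743

(37.86, 47.34)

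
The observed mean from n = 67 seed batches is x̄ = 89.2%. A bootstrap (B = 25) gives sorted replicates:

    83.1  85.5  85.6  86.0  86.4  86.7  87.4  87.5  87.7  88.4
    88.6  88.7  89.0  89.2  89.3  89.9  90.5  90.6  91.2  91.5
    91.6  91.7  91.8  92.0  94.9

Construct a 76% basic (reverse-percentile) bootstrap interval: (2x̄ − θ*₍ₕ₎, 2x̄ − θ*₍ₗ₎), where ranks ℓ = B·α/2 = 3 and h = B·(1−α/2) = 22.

(86.7, 92.8)

Percentile endpoints at ranks 3 and 22: θ*₍3₎ = 85.6, θ*₍22₎ = 91.7.
Basic interval reflects these around x̄:
  lower = 2 × 89.2 − 91.7 = 86.7
  upper = 2 × 89.2 − 85.6 = 92.8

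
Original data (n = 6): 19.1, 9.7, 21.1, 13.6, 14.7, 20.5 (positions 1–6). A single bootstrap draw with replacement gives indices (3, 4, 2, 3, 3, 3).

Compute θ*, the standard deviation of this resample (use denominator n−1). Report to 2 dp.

Resample values: 21.1, 13.6, 9.7, 21.1, 21.1, 21.1.
Mean = 17.9500; sum of squared deviations = 126.6750
s² = 126.6750 / 5 = 25.3350
s = √25.3350 = 5.03

θ* = 5.03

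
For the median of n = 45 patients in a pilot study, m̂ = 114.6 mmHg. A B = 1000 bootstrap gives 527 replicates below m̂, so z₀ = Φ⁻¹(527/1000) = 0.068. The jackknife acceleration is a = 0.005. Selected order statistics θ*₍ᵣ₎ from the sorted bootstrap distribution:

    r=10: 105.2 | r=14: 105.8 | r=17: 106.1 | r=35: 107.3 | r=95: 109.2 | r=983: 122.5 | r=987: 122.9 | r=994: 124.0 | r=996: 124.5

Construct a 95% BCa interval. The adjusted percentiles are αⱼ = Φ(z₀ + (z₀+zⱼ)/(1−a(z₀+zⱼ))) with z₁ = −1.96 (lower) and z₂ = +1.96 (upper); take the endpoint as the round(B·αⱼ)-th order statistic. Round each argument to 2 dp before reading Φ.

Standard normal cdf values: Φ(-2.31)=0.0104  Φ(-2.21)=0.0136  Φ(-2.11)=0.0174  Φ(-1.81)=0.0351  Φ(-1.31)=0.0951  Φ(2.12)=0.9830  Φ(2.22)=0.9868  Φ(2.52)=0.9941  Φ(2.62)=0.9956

Lower: z₀ + z₁ = 0.068 + (-1.960) = -1.892; 1 − a(z₀+z₁) = 1 − (0.005)(-1.892) = 1.0095; argument = 0.068 + (-1.892)/1.0095 = -1.8063 → -1.81.
α₁ = Φ(-1.81) = 0.0351; rank = round(1000 × 0.0351) = 35; θ*₍35₎ = 107.3.
Upper: z₀ + z₂ = 2.028; 1 − a(z₀+z₂) = 0.9899; argument = 2.1168 → 2.12; α₂ = 0.9830; rank = 983; θ*₍983₎ = 122.5.

(107.3, 122.5)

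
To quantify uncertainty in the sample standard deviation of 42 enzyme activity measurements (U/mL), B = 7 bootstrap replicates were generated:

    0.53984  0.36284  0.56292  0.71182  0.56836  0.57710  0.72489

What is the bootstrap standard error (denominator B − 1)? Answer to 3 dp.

SE* = 0.121

Bootstrap SE is the standard deviation of the 7 replicate standard deviations.
Mean of replicates: (0.53984 + 0.36284 + 0.56292 + 0.71182 + 0.56836 + 0.57710 + 0.72489) / 7 = 4.047770 / 7 = 0.578253
Sum of squared deviations: (−0.038413)² + (−0.215413)² + (−0.015333)² + (+0.133567)² + (−0.009893)² + (−0.001153)² + (+0.146637)² = 0.087555
Variance = 0.087555 / 6 = 0.014593
SE* = √0.014593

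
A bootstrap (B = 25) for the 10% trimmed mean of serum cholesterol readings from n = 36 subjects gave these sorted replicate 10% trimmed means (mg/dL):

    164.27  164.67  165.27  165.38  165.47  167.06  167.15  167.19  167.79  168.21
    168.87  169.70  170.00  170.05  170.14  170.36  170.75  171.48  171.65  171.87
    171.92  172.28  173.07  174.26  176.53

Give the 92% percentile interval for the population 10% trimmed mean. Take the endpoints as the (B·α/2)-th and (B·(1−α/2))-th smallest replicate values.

α = 0.08; lower rank = 25 × 0.040 = 1; upper rank = 25 × 0.960 = 24.
The 1st smallest replicate is 164.27; the 24th is 174.26.

(164.27, 174.26)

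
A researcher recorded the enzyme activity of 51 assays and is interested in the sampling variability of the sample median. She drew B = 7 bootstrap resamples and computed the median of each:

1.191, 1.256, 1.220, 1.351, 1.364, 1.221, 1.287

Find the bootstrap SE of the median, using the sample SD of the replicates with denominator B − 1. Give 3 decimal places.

SE* = 0.067

Bootstrap SE is the standard deviation of the 7 replicate medians.
Mean of replicates: (1.191 + 1.256 + 1.220 + 1.351 + 1.364 + 1.221 + 1.287) / 7 = 8.8900 / 7 = 1.2700
Sum of squared deviations: (−0.0790)² + (−0.0140)² + (−0.0500)² + (+0.0810)² + (+0.0940)² + (−0.0490)² + (+0.0170)² = 0.0270
Variance = 0.0270 / 6 = 0.0045
SE* = √0.0045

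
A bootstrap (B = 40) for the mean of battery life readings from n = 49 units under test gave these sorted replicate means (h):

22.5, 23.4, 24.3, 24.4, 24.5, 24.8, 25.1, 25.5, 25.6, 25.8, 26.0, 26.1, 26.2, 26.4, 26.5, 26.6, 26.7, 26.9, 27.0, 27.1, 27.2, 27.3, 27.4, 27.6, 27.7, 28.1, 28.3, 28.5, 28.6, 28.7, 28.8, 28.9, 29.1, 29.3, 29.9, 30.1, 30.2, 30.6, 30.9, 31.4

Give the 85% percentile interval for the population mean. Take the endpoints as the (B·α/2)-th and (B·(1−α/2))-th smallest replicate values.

(24.3, 30.2)

α = 0.15; lower rank = 40 × 0.075 = 3; upper rank = 40 × 0.925 = 37.
The 3rd smallest replicate is 24.3; the 37th is 30.2.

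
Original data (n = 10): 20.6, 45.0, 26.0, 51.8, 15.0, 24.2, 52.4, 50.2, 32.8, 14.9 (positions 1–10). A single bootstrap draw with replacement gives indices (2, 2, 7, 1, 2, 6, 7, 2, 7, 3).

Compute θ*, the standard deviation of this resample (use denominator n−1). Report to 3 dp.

Resample values: 45.0, 45.0, 52.4, 20.6, 45.0, 24.2, 52.4, 45.0, 52.4, 26.0.
Mean = 40.8000; sum of squared deviations = 1376.8800
s² = 1376.8800 / 9 = 152.9867
s = √152.9867 = 12.369

θ* = 12.369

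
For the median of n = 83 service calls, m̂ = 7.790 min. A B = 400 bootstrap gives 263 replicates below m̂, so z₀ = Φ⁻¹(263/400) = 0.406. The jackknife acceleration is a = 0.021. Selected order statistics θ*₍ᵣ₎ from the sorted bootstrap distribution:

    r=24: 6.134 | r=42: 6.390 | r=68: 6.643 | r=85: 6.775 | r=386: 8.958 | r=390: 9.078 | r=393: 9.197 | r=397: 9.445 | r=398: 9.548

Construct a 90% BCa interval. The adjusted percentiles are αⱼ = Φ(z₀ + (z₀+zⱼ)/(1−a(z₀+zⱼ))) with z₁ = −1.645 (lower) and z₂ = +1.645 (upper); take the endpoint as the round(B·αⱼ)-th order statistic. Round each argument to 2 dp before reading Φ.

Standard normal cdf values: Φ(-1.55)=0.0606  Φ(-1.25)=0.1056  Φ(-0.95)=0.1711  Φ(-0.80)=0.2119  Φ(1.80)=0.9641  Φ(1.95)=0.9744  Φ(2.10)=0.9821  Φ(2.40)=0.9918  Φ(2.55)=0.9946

(6.775, 9.548)

Lower: z₀ + z₁ = 0.406 + (-1.645) = -1.239; 1 − a(z₀+z₁) = 1 − (0.021)(-1.239) = 1.0260; argument = 0.406 + (-1.239)/1.0260 = -0.8016 → -0.80.
α₁ = Φ(-0.80) = 0.2119; rank = round(400 × 0.2119) = 85; θ*₍85₎ = 6.775.
Upper: z₀ + z₂ = 2.051; 1 − a(z₀+z₂) = 0.9569; argument = 2.5493 → 2.55; α₂ = 0.9946; rank = 398; θ*₍398₎ = 9.548.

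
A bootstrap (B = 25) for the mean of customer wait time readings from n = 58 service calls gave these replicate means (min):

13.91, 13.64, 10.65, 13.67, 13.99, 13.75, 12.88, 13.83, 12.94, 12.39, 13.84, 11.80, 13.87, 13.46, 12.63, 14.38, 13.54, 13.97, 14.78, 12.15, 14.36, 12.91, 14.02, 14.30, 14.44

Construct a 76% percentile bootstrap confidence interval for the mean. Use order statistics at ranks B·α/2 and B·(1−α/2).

(12.15, 14.36)

Sorted replicates: 10.65, 11.80, 12.15, 12.39, 12.63, 12.88, 12.91, 12.94, 13.46, 13.54, 13.64, 13.67, 13.75, 13.83, 13.84, 13.87, 13.91, 13.97, 13.99, 14.02, 14.30, 14.36, 14.38, 14.44, 14.78
α = 0.24; lower rank = 25 × 0.120 = 3; upper rank = 25 × 0.880 = 22.
The 3rd smallest replicate is 12.15; the 22nd is 14.36.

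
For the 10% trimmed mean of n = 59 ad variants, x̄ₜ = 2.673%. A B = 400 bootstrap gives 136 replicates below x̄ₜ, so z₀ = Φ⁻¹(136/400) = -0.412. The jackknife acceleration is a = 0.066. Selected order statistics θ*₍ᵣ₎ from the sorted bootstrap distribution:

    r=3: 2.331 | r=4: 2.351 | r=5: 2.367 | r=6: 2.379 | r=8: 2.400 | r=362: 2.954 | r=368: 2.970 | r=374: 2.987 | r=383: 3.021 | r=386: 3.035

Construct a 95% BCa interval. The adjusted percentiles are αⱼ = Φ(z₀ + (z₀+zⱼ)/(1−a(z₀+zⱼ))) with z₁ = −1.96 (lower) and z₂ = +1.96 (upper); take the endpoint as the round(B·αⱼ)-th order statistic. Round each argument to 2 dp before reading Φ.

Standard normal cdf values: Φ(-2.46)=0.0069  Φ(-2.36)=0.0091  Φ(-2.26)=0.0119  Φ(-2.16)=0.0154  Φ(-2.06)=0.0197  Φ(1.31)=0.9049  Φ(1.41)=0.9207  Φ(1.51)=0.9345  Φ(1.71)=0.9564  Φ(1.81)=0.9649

(2.331, 2.954)

Lower: z₀ + z₁ = -0.412 + (-1.960) = -2.372; 1 − a(z₀+z₁) = 1 − (0.066)(-2.372) = 1.1566; argument = -0.412 + (-2.372)/1.1566 = -2.4629 → -2.46.
α₁ = Φ(-2.46) = 0.0069; rank = round(400 × 0.0069) = 3; θ*₍3₎ = 2.331.
Upper: z₀ + z₂ = 1.548; 1 − a(z₀+z₂) = 0.8978; argument = 1.3122 → 1.31; α₂ = 0.9049; rank = 362; θ*₍362₎ = 2.954.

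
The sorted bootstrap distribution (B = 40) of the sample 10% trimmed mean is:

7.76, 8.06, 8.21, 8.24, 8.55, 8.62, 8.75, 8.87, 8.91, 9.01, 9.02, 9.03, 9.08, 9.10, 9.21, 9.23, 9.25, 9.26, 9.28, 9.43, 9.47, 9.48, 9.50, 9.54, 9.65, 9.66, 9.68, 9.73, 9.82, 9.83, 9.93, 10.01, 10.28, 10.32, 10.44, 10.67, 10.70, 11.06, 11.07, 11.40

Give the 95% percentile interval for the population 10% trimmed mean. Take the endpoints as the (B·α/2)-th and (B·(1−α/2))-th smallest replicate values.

α = 0.05; lower rank = 40 × 0.025 = 1; upper rank = 40 × 0.975 = 39.
The 1st smallest replicate is 7.76; the 39th is 11.07.

(7.76, 11.07)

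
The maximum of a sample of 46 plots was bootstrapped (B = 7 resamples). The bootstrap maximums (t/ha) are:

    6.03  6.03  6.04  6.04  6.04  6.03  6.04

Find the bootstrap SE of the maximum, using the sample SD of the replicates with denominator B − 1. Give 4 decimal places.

SE* = 0.0053

Bootstrap SE is the standard deviation of the 7 replicate maximums.
Mean of replicates: (6.03 + 6.03 + 6.04 + 6.04 + 6.04 + 6.03 + 6.04) / 7 = 42.2500000 / 7 = 6.0357143
Sum of squared deviations: (−0.0057143)² + (−0.0057143)² + (+0.0042857)² + (+0.0042857)² + (+0.0042857)² + (−0.0057143)² + (+0.0042857)² = 0.0001714
Variance = 0.0001714 / 6 = 0.0000286
SE* = √0.0000286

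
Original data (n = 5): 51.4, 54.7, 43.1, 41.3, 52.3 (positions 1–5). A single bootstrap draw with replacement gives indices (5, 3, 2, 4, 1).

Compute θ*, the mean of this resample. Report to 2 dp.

θ* = 48.56

Resample values: 52.3, 43.1, 54.7, 41.3, 51.4.
Mean = (52.3 + 43.1 + 54.7 + 41.3 + 51.4) / 5 = 242.80 / 5 = 48.56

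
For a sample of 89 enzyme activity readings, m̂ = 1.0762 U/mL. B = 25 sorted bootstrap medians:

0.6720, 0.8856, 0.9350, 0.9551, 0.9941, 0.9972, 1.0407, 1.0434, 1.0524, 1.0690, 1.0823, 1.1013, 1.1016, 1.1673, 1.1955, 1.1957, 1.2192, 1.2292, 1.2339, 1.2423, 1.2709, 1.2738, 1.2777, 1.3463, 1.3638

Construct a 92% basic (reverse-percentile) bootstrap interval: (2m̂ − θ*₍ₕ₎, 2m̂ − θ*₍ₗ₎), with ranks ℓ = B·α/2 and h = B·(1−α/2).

(0.8061, 1.4804)

Percentile endpoints at ranks 1 and 24: θ*₍1₎ = 0.6720, θ*₍24₎ = 1.3463.
Basic interval reflects these around m̂:
  lower = 2 × 1.0762 − 1.3463 = 0.8061
  upper = 2 × 1.0762 − 0.6720 = 1.4804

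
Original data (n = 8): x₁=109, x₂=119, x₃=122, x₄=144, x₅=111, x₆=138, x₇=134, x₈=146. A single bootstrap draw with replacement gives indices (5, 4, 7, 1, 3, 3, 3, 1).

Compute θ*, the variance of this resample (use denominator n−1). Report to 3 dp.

θ* = 155.125

Resample values: 111, 144, 134, 109, 122, 122, 122, 109.
Mean = 121.6250; sum of squared deviations = 1085.8750
s² = 1085.8750 / 7 = 155.1250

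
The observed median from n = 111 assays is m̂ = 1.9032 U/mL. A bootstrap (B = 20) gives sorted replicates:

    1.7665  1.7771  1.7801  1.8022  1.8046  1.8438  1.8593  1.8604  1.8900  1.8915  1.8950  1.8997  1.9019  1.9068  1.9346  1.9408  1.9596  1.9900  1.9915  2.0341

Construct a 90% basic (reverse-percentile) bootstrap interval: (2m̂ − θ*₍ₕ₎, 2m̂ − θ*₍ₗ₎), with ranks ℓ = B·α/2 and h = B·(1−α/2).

(1.8149, 2.0399)

Percentile endpoints at ranks 1 and 19: θ*₍1₎ = 1.7665, θ*₍19₎ = 1.9915.
Basic interval reflects these around m̂:
  lower = 2 × 1.9032 − 1.9915 = 1.8149
  upper = 2 × 1.9032 − 1.7665 = 2.0399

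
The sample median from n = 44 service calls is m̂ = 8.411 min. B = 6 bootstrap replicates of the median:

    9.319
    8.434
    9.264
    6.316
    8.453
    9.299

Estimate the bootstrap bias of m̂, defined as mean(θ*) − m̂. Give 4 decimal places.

bias = +0.1032

mean(θ*) = (9.319 + 8.434 + 9.264 + 6.316 + 8.453 + 9.299) / 6 = 8.51417
bias = 8.51417 − 8.411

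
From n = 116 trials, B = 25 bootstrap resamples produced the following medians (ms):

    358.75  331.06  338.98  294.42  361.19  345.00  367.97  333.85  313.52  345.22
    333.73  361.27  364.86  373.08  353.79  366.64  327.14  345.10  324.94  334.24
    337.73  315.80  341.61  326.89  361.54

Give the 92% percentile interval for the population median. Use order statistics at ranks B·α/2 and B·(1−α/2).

Sorted replicates: 294.42, 313.52, 315.80, 324.94, 326.89, 327.14, 331.06, 333.73, 333.85, 334.24, 337.73, 338.98, 341.61, 345.00, 345.10, 345.22, 353.79, 358.75, 361.19, 361.27, 361.54, 364.86, 366.64, 367.97, 373.08
α = 0.08; lower rank = 25 × 0.040 = 1; upper rank = 25 × 0.960 = 24.
The 1st smallest replicate is 294.42; the 24th is 367.97.

(294.42, 367.97)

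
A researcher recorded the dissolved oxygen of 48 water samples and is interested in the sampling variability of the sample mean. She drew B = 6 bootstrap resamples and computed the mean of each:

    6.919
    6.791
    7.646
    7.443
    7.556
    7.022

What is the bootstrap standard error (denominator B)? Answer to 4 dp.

SE* = 0.3310

Bootstrap SE is the standard deviation of the 6 replicate means.
Mean of replicates: (6.919 + 6.791 + 7.646 + 7.443 + 7.556 + 7.022) / 6 = 43.37700 / 6 = 7.22950
Sum of squared deviations: (−0.31050)² + (−0.43850)² + (+0.41650)² + (+0.21350)² + (+0.32650)² + (−0.20750)² = 0.65741
Variance = 0.65741 / 6 = 0.10957
SE* = √0.10957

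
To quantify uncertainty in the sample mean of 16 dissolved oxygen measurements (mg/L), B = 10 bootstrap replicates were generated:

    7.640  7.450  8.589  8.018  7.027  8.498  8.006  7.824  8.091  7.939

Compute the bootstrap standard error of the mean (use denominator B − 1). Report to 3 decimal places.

SE* = 0.463

Bootstrap SE is the standard deviation of the 10 replicate means.
Mean of replicates: (7.640 + 7.450 + 8.589 + 8.018 + 7.027 + 8.498 + 8.006 + 7.824 + 8.091 + 7.939) / 10 = 79.0820 / 10 = 7.9082
Sum of squared deviations: (−0.2682)² + (−0.4582)² + (+0.6808)² + (+0.1098)² + (−0.8812)² + (+0.5898)² + (+0.0978)² + (−0.0842)² + (+0.1828)² + (+0.0308)² = 1.9328
Variance = 1.9328 / 9 = 0.2148
SE* = √0.2148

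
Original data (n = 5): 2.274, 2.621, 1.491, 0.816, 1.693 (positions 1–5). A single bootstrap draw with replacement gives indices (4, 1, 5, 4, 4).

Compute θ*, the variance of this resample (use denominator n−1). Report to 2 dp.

θ* = 0.45

Resample values: 0.816, 2.274, 1.693, 0.816, 0.816.
Mean = 1.2830; sum of squared deviations = 1.8044
s² = 1.8044 / 4 = 0.4511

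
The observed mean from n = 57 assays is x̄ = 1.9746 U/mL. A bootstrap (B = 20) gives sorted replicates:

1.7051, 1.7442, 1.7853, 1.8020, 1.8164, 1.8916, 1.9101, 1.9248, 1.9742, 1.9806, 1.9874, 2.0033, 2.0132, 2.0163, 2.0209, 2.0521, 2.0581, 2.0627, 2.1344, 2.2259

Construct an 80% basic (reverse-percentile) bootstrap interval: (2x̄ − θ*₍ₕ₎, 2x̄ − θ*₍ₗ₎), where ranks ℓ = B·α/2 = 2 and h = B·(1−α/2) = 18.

Percentile endpoints at ranks 2 and 18: θ*₍2₎ = 1.7442, θ*₍18₎ = 2.0627.
Basic interval reflects these around x̄:
  lower = 2 × 1.9746 − 2.0627 = 1.8865
  upper = 2 × 1.9746 − 1.7442 = 2.2050

(1.8865, 2.2050)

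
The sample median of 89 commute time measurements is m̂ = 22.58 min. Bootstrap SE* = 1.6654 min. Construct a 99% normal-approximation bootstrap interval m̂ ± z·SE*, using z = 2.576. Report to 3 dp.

Margin = 2.576 × 1.6654 = 4.2901
Interval: 22.58 ± 4.2901

(18.290, 26.870)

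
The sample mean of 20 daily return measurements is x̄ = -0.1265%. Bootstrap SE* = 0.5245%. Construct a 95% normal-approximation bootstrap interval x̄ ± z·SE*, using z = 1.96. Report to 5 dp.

(-1.15452, 0.90152)

Margin = 1.96 × 0.5245 = 1.028020
Interval: -0.1265 ± 1.028020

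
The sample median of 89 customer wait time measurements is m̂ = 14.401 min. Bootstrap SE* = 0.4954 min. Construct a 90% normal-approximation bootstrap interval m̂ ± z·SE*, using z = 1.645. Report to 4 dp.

Margin = 1.645 × 0.4954 = 0.81493
Interval: 14.401 ± 0.81493

(13.5861, 15.2159)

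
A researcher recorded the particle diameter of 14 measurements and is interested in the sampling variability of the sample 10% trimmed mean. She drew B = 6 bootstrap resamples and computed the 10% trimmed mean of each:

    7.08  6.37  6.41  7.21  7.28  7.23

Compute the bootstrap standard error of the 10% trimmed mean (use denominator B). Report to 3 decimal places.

Bootstrap SE is the standard deviation of the 6 replicate 10% trimmed means.
Mean of replicates: (7.08 + 6.37 + 6.41 + 7.21 + 7.28 + 7.23) / 6 = 41.5800 / 6 = 6.9300
Sum of squared deviations: (+0.1500)² + (−0.5600)² + (−0.5200)² + (+0.2800)² + (+0.3500)² + (+0.3000)² = 0.8974
Variance = 0.8974 / 6 = 0.1496
SE* = √0.1496

SE* = 0.387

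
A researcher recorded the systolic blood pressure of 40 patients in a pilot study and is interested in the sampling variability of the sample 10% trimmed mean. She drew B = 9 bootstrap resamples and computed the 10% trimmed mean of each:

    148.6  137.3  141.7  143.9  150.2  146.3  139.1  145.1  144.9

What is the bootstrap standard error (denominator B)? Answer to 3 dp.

Bootstrap SE is the standard deviation of the 9 replicate 10% trimmed means.
Mean of replicates: (148.6 + 137.3 + 141.7 + 143.9 + 150.2 + 146.3 + 139.1 + 145.1 + 144.9) / 9 = 1297.1000 / 9 = 144.1222
Sum of squared deviations: (+4.4778)² + (−6.8222)² + (−2.4222)² + (−0.2222)² + (+6.0778)² + (+2.1778)² + (−5.0222)² + (+0.9778)² + (+0.7778)² = 140.9756
Variance = 140.9756 / 9 = 15.6640
SE* = √15.6640

SE* = 3.958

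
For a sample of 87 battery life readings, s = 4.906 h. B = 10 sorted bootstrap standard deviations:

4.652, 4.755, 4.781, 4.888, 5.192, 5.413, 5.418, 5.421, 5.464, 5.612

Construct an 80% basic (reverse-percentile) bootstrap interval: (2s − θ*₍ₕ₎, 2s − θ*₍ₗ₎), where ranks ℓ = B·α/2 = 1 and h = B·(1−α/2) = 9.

Percentile endpoints at ranks 1 and 9: θ*₍1₎ = 4.652, θ*₍9₎ = 5.464.
Basic interval reflects these around s:
  lower = 2 × 4.906 − 5.464 = 4.348
  upper = 2 × 4.906 − 4.652 = 5.160

(4.348, 5.160)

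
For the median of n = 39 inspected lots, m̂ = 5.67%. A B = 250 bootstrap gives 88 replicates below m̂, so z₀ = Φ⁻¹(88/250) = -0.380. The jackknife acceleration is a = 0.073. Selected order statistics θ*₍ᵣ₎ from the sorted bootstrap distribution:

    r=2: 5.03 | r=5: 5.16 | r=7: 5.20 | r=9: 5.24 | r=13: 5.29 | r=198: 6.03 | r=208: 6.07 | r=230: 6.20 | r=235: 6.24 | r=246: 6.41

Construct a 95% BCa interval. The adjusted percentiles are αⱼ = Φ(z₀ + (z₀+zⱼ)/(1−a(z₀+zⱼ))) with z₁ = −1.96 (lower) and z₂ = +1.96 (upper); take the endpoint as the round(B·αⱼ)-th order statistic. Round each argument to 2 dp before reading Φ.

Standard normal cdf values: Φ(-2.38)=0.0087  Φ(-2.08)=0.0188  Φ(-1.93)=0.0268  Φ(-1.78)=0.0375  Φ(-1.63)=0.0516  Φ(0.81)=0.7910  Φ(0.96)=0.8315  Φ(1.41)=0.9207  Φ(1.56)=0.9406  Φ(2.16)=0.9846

Lower: z₀ + z₁ = -0.380 + (-1.960) = -2.340; 1 − a(z₀+z₁) = 1 − (0.073)(-2.340) = 1.1708; argument = -0.380 + (-2.340)/1.1708 = -2.3786 → -2.38.
α₁ = Φ(-2.38) = 0.0087; rank = round(250 × 0.0087) = 2; θ*₍2₎ = 5.03.
Upper: z₀ + z₂ = 1.580; 1 − a(z₀+z₂) = 0.8847; argument = 1.4060 → 1.41; α₂ = 0.9207; rank = 230; θ*₍230₎ = 6.20.

(5.03, 6.20)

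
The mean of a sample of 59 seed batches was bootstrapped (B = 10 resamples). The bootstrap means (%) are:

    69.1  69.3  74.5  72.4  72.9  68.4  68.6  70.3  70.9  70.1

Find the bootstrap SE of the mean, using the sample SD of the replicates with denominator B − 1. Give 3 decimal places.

SE* = 2.026

Bootstrap SE is the standard deviation of the 10 replicate means.
Mean of replicates: (69.1 + 69.3 + 74.5 + 72.4 + 72.9 + 68.4 + 68.6 + 70.3 + 70.9 + 70.1) / 10 = 706.5000 / 10 = 70.6500
Sum of squared deviations: (−1.5500)² + (−1.3500)² + (+3.8500)² + (+1.7500)² + (+2.2500)² + (−2.2500)² + (−2.0500)² + (−0.3500)² + (+0.2500)² + (−0.5500)² = 36.9250
Variance = 36.9250 / 9 = 4.1028
SE* = √4.1028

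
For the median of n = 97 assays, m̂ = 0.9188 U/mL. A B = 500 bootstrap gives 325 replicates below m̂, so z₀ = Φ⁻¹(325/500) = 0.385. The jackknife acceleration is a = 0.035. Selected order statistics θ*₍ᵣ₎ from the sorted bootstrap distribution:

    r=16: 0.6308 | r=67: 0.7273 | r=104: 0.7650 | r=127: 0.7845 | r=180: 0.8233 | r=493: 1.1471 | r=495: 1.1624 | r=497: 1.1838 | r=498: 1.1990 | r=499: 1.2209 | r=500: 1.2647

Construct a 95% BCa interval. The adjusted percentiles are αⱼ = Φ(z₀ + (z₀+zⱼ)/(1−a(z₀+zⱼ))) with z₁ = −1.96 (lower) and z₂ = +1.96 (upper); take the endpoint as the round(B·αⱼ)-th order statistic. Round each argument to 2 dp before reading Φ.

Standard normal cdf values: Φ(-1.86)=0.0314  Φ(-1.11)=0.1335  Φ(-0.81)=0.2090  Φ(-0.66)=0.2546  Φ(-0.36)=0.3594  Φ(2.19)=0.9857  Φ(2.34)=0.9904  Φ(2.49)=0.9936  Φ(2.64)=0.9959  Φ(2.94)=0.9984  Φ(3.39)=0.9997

(0.7273, 1.2209)

Lower: z₀ + z₁ = 0.385 + (-1.960) = -1.575; 1 − a(z₀+z₁) = 1 − (0.035)(-1.575) = 1.0551; argument = 0.385 + (-1.575)/1.0551 = -1.1077 → -1.11.
α₁ = Φ(-1.11) = 0.1335; rank = round(500 × 0.1335) = 67; θ*₍67₎ = 0.7273.
Upper: z₀ + z₂ = 2.345; 1 − a(z₀+z₂) = 0.9179; argument = 2.9397 → 2.94; α₂ = 0.9984; rank = 499; θ*₍499₎ = 1.2209.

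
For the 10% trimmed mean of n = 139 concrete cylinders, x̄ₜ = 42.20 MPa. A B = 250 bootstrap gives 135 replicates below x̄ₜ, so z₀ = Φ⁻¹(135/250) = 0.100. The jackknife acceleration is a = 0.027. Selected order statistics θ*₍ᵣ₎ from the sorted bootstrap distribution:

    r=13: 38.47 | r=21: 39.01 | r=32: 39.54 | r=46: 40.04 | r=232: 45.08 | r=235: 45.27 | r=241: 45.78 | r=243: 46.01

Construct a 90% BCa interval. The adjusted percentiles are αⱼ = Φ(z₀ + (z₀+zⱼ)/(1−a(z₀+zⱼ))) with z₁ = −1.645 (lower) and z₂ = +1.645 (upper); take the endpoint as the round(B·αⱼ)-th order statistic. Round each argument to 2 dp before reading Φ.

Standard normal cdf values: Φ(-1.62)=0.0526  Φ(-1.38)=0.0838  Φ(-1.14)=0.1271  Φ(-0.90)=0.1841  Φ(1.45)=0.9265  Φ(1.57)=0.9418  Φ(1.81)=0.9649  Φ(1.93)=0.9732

Lower: z₀ + z₁ = 0.100 + (-1.645) = -1.545; 1 − a(z₀+z₁) = 1 − (0.027)(-1.545) = 1.0417; argument = 0.100 + (-1.545)/1.0417 = -1.3831 → -1.38.
α₁ = Φ(-1.38) = 0.0838; rank = round(250 × 0.0838) = 21; θ*₍21₎ = 39.01.
Upper: z₀ + z₂ = 1.745; 1 − a(z₀+z₂) = 0.9529; argument = 1.9313 → 1.93; α₂ = 0.9732; rank = 243; θ*₍243₎ = 46.01.

(39.01, 46.01)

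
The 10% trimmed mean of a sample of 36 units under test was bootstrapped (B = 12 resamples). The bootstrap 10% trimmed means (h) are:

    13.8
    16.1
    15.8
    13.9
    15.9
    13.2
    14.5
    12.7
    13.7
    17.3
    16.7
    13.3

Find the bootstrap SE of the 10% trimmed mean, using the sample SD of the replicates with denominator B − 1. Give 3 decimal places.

Bootstrap SE is the standard deviation of the 12 replicate 10% trimmed means.
Mean of replicates: (13.8 + 16.1 + 15.8 + 13.9 + 15.9 + 13.2 + 14.5 + 12.7 + 13.7 + 17.3 + 16.7 + 13.3) / 12 = 176.9000 / 12 = 14.7417
Sum of squared deviations: (−0.9417)² + (+1.3583)² + (+1.0583)² + (−0.8417)² + (+1.1583)² + (−1.5417)² + (−0.2417)² + (−2.0417)² + (−1.0417)² + (+2.5583)² + (+1.9583)² + (−1.4417)² = 26.0492
Variance = 26.0492 / 11 = 2.3681
SE* = √2.3681

SE* = 1.539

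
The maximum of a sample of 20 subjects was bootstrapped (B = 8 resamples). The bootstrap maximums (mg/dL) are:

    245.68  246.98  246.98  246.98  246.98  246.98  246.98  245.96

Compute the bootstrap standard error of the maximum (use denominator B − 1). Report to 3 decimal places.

Bootstrap SE is the standard deviation of the 8 replicate maximums.
Mean of replicates: (245.68 + 246.98 + 246.98 + 246.98 + 246.98 + 246.98 + 246.98 + 245.96) / 8 = 1973.5200 / 8 = 246.6900
Sum of squared deviations: (−1.0100)² + (+0.2900)² + (+0.2900)² + (+0.2900)² + (+0.2900)² + (+0.2900)² + (+0.2900)² + (−0.7300)² = 2.0576
Variance = 2.0576 / 7 = 0.2939
SE* = √0.2939

SE* = 0.542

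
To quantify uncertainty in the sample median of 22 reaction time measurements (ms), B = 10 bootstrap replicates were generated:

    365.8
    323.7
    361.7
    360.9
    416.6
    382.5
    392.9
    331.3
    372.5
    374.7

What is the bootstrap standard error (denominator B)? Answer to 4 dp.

SE* = 25.8089

Bootstrap SE is the standard deviation of the 10 replicate medians.
Mean of replicates: (365.8 + 323.7 + 361.7 + 360.9 + 416.6 + 382.5 + 392.9 + 331.3 + 372.5 + 374.7) / 10 = 3682.60000 / 10 = 368.26000
Sum of squared deviations: (−2.46000)² + (−44.56000)² + (−6.56000)² + (−7.36000)² + (+48.34000)² + (+14.24000)² + (+24.64000)² + (−36.96000)² + (+4.24000)² + (+6.44000)² = 6661.00400
Variance = 6661.00400 / 10 = 666.10040
SE* = √666.10040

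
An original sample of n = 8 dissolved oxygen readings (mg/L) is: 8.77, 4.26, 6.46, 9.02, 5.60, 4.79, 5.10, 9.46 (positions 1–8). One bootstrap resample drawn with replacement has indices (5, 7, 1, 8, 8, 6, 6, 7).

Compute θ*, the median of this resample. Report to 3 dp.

θ* = 5.350

Resample values: 5.60, 5.10, 8.77, 9.46, 9.46, 4.79, 4.79, 5.10.
Sorted: 4.79, 4.79, 5.10, 5.10, 5.60, 8.77, 9.46, 9.46
Median = average of the two middle values = 5.350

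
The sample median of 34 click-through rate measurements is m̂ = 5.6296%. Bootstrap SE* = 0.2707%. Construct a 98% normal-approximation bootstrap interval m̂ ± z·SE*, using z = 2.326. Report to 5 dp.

(4.99995, 6.25925)

Margin = 2.326 × 0.2707 = 0.629648
Interval: 5.6296 ± 0.629648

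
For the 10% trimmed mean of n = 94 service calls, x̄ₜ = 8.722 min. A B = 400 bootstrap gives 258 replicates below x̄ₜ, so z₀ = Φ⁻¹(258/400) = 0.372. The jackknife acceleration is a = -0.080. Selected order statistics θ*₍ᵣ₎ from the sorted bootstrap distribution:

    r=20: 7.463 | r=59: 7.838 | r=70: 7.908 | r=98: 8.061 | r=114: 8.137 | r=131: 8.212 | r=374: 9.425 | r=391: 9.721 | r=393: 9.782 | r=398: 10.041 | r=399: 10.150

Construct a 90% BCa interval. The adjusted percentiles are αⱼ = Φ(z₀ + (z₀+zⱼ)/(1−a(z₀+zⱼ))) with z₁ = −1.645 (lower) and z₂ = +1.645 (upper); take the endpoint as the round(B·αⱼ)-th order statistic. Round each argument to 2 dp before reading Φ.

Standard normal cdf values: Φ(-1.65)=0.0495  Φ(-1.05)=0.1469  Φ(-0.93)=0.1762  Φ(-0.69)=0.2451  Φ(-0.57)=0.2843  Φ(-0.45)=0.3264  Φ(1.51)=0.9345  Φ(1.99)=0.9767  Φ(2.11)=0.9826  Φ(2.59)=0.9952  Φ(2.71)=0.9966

Lower: z₀ + z₁ = 0.372 + (-1.645) = -1.273; 1 − a(z₀+z₁) = 1 − (-0.080)(-1.273) = 0.8982; argument = 0.372 + (-1.273)/0.8982 = -1.0453 → -1.05.
α₁ = Φ(-1.05) = 0.1469; rank = round(400 × 0.1469) = 59; θ*₍59₎ = 7.838.
Upper: z₀ + z₂ = 2.017; 1 − a(z₀+z₂) = 1.1614; argument = 2.1088 → 2.11; α₂ = 0.9826; rank = 393; θ*₍393₎ = 9.782.

(7.838, 9.782)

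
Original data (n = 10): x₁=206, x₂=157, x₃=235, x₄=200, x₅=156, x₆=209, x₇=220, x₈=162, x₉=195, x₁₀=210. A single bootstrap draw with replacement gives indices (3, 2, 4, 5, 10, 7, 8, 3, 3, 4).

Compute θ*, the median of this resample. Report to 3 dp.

Resample values: 235, 157, 200, 156, 210, 220, 162, 235, 235, 200.
Sorted: 156, 157, 162, 200, 200, 210, 220, 235, 235, 235
Median = average of the two middle values = 205.000

θ* = 205.000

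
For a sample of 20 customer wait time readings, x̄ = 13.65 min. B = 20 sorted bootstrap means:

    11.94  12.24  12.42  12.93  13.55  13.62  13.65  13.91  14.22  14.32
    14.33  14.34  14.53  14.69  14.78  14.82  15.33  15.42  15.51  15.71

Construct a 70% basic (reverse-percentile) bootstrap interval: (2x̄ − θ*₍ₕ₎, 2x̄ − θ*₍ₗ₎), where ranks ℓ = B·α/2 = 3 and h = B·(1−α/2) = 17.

(11.97, 14.88)

Percentile endpoints at ranks 3 and 17: θ*₍3₎ = 12.42, θ*₍17₎ = 15.33.
Basic interval reflects these around x̄:
  lower = 2 × 13.65 − 15.33 = 11.97
  upper = 2 × 13.65 − 12.42 = 14.88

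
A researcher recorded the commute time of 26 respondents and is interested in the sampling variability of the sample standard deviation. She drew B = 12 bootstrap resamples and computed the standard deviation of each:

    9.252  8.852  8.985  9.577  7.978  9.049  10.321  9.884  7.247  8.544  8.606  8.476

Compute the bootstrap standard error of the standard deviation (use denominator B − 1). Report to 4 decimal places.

SE* = 0.8299

Bootstrap SE is the standard deviation of the 12 replicate standard deviations.
Mean of replicates: (9.252 + 8.852 + 8.985 + 9.577 + 7.978 + 9.049 + 10.321 + 9.884 + 7.247 + 8.544 + 8.606 + 8.476) / 12 = 106.77100 / 12 = 8.89758
Sum of squared deviations: (+0.35442)² + (−0.04558)² + (+0.08742)² + (+0.67942)² + (−0.91958)² + (+0.15142)² + (+1.42342)² + (+0.98642)² + (−1.65058)² + (−0.35358)² + (−0.29158)² + (−0.42158)² = 7.57683
Variance = 7.57683 / 11 = 0.68880
SE* = √0.68880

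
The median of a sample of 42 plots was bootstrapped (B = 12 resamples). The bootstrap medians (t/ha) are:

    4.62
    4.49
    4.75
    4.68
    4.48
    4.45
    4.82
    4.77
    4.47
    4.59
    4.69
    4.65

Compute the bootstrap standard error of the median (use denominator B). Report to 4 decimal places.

SE* = 0.1216

Bootstrap SE is the standard deviation of the 12 replicate medians.
Mean of replicates: (4.62 + 4.49 + 4.75 + 4.68 + 4.48 + 4.45 + 4.82 + 4.77 + 4.47 + 4.59 + 4.69 + 4.65) / 12 = 55.460000 / 12 = 4.621667
Sum of squared deviations: (−0.001667)² + (−0.131667)² + (+0.128333)² + (+0.058333)² + (−0.141667)² + (−0.171667)² + (+0.198333)² + (+0.148333)² + (−0.151667)² + (−0.031667)² + (+0.068333)² + (+0.028333)² = 0.177567
Variance = 0.177567 / 12 = 0.014797
SE* = √0.014797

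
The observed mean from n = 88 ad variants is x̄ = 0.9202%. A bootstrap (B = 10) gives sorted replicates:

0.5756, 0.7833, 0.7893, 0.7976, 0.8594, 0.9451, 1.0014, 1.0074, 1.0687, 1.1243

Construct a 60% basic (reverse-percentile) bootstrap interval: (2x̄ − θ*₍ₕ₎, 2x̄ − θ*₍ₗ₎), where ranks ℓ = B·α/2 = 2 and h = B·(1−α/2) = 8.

Percentile endpoints at ranks 2 and 8: θ*₍2₎ = 0.7833, θ*₍8₎ = 1.0074.
Basic interval reflects these around x̄:
  lower = 2 × 0.9202 − 1.0074 = 0.8330
  upper = 2 × 0.9202 − 0.7833 = 1.0571

(0.8330, 1.0571)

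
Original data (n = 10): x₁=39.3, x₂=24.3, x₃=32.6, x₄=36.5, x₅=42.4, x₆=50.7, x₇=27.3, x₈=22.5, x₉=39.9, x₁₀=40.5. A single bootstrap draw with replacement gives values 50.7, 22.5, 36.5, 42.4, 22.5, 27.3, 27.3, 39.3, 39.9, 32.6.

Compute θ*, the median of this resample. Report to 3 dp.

θ* = 34.550

Sorted: 22.5, 22.5, 27.3, 27.3, 32.6, 36.5, 39.3, 39.9, 42.4, 50.7
Median = average of the two middle values = 34.550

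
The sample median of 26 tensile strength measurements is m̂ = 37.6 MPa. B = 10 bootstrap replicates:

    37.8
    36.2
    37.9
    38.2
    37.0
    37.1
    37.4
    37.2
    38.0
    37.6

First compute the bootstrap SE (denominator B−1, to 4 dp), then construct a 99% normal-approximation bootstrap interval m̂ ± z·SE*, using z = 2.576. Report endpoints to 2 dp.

Mean of replicates = 37.4400; sum of squared deviations = 3.1640; SE* = √(3.1640/9) = 0.5929
Margin = 2.576 × 0.5929 = 1.527
Interval: 37.6 ± 1.527

(36.07, 39.13)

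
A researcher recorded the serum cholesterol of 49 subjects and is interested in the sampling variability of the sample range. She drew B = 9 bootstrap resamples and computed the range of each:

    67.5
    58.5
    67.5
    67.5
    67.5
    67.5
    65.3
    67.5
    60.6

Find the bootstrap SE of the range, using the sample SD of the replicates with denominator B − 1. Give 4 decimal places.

Bootstrap SE is the standard deviation of the 9 replicate ranges.
Mean of replicates: (67.5 + 58.5 + 67.5 + 67.5 + 67.5 + 67.5 + 65.3 + 67.5 + 60.6) / 9 = 589.40000 / 9 = 65.48889
Sum of squared deviations: (+2.01111)² + (−6.98889)² + (+2.01111)² + (+2.01111)² + (+2.01111)² + (+2.01111)² + (−0.18889)² + (+2.01111)² + (−4.88889)² = 97.04889
Variance = 97.04889 / 8 = 12.13111
SE* = √12.13111

SE* = 3.4830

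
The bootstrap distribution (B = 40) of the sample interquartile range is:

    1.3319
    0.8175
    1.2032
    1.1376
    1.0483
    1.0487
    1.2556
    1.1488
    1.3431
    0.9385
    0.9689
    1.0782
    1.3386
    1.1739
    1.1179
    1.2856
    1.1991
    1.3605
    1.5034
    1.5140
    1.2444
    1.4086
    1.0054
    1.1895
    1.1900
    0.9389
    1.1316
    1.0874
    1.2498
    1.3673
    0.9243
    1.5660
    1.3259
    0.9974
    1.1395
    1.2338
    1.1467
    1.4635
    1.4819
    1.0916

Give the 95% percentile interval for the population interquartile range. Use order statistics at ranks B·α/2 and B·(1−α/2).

Sorted replicates: 0.8175, 0.9243, 0.9385, 0.9389, 0.9689, 0.9974, 1.0054, 1.0483, 1.0487, 1.0782, 1.0874, 1.0916, 1.1179, 1.1316, 1.1376, 1.1395, 1.1467, 1.1488, 1.1739, 1.1895, 1.1900, 1.1991, 1.2032, 1.2338, 1.2444, 1.2498, 1.2556, 1.2856, 1.3259, 1.3319, 1.3386, 1.3431, 1.3605, 1.3673, 1.4086, 1.4635, 1.4819, 1.5034, 1.5140, 1.5660
α = 0.05; lower rank = 40 × 0.025 = 1; upper rank = 40 × 0.975 = 39.
The 1st smallest replicate is 0.8175; the 39th is 1.5140.

(0.8175, 1.5140)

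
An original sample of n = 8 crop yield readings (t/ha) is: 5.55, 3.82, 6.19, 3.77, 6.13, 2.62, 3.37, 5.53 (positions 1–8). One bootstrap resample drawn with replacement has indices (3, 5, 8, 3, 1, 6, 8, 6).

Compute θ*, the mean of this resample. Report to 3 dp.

Resample values: 6.19, 6.13, 5.53, 6.19, 5.55, 2.62, 5.53, 2.62.
Mean = (6.19 + 6.13 + 5.53 + 6.19 + 5.55 + 2.62 + 5.53 + 2.62) / 8 = 40.360 / 8 = 5.045

θ* = 5.045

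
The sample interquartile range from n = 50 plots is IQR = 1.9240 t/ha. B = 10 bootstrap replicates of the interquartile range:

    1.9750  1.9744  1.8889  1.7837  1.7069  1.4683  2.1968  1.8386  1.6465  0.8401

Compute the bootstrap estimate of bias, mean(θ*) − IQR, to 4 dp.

bias = −0.1921

mean(θ*) = (1.9750 + 1.9744 + 1.8889 + 1.7837 + 1.7069 + 1.4683 + 2.1968 + 1.8386 + 1.6465 + 0.8401) / 10 = 1.73192
bias = 1.73192 − 1.9240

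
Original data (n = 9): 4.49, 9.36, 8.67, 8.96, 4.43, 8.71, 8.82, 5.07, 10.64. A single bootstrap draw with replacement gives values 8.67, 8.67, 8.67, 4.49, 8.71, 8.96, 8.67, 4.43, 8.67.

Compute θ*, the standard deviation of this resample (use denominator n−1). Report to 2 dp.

θ* = 1.88

Mean = 7.7711; sum of squared deviations = 28.2637
s² = 28.2637 / 8 = 3.5330
s = √3.5330 = 1.88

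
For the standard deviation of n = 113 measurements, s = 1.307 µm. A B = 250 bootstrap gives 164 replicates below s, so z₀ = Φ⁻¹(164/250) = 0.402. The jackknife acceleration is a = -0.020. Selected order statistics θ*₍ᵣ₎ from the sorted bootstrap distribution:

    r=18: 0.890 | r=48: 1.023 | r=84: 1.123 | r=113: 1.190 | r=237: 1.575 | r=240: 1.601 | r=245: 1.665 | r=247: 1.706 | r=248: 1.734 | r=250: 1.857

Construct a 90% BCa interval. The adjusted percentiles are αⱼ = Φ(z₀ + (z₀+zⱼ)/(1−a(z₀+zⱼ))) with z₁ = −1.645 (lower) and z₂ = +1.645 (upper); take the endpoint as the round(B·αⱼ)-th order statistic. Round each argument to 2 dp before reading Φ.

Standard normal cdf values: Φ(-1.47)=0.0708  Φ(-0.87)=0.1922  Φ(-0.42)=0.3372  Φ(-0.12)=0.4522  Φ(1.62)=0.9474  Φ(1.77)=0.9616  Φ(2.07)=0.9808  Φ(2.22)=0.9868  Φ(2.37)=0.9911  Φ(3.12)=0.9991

(1.023, 1.734)

Lower: z₀ + z₁ = 0.402 + (-1.645) = -1.243; 1 − a(z₀+z₁) = 1 − (-0.020)(-1.243) = 0.9751; argument = 0.402 + (-1.243)/0.9751 = -0.8727 → -0.87.
α₁ = Φ(-0.87) = 0.1922; rank = round(250 × 0.1922) = 48; θ*₍48₎ = 1.023.
Upper: z₀ + z₂ = 2.047; 1 − a(z₀+z₂) = 1.0409; argument = 2.3685 → 2.37; α₂ = 0.9911; rank = 248; θ*₍248₎ = 1.734.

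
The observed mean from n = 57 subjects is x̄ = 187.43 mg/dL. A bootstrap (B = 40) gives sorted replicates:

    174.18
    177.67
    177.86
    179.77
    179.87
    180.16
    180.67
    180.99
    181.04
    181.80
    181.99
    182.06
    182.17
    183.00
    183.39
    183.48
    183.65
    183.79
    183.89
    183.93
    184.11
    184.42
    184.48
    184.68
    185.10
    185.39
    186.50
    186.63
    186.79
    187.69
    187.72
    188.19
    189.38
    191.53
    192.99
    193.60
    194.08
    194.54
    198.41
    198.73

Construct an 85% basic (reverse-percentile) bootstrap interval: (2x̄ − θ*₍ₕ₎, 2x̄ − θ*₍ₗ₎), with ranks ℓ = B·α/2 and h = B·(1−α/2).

(180.78, 197.00)

Percentile endpoints at ranks 3 and 37: θ*₍3₎ = 177.86, θ*₍37₎ = 194.08.
Basic interval reflects these around x̄:
  lower = 2 × 187.43 − 194.08 = 180.78
  upper = 2 × 187.43 − 177.86 = 197.00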